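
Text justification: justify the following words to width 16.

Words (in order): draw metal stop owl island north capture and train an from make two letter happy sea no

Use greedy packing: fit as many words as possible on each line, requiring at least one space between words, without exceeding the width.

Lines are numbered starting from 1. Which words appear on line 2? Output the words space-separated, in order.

Answer: owl island north

Derivation:
Line 1: ['draw', 'metal', 'stop'] (min_width=15, slack=1)
Line 2: ['owl', 'island', 'north'] (min_width=16, slack=0)
Line 3: ['capture', 'and'] (min_width=11, slack=5)
Line 4: ['train', 'an', 'from'] (min_width=13, slack=3)
Line 5: ['make', 'two', 'letter'] (min_width=15, slack=1)
Line 6: ['happy', 'sea', 'no'] (min_width=12, slack=4)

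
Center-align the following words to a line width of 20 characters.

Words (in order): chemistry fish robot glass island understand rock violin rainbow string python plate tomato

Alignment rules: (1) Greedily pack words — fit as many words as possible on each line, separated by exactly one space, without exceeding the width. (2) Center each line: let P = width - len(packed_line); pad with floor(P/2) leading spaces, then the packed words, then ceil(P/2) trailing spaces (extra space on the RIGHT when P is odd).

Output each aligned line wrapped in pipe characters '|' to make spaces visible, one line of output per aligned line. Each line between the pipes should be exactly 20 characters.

Line 1: ['chemistry', 'fish', 'robot'] (min_width=20, slack=0)
Line 2: ['glass', 'island'] (min_width=12, slack=8)
Line 3: ['understand', 'rock'] (min_width=15, slack=5)
Line 4: ['violin', 'rainbow'] (min_width=14, slack=6)
Line 5: ['string', 'python', 'plate'] (min_width=19, slack=1)
Line 6: ['tomato'] (min_width=6, slack=14)

Answer: |chemistry fish robot|
|    glass island    |
|  understand rock   |
|   violin rainbow   |
|string python plate |
|       tomato       |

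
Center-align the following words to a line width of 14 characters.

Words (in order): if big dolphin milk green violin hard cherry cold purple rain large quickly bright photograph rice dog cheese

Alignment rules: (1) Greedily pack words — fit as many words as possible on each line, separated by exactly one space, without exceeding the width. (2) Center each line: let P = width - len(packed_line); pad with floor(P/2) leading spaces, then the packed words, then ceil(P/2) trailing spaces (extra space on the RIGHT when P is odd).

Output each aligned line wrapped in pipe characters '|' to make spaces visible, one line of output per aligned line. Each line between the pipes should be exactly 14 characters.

Line 1: ['if', 'big', 'dolphin'] (min_width=14, slack=0)
Line 2: ['milk', 'green'] (min_width=10, slack=4)
Line 3: ['violin', 'hard'] (min_width=11, slack=3)
Line 4: ['cherry', 'cold'] (min_width=11, slack=3)
Line 5: ['purple', 'rain'] (min_width=11, slack=3)
Line 6: ['large', 'quickly'] (min_width=13, slack=1)
Line 7: ['bright'] (min_width=6, slack=8)
Line 8: ['photograph'] (min_width=10, slack=4)
Line 9: ['rice', 'dog'] (min_width=8, slack=6)
Line 10: ['cheese'] (min_width=6, slack=8)

Answer: |if big dolphin|
|  milk green  |
| violin hard  |
| cherry cold  |
| purple rain  |
|large quickly |
|    bright    |
|  photograph  |
|   rice dog   |
|    cheese    |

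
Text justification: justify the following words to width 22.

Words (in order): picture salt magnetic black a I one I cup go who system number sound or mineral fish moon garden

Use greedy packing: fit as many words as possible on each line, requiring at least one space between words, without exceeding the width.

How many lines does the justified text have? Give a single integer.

Answer: 5

Derivation:
Line 1: ['picture', 'salt', 'magnetic'] (min_width=21, slack=1)
Line 2: ['black', 'a', 'I', 'one', 'I', 'cup', 'go'] (min_width=22, slack=0)
Line 3: ['who', 'system', 'number'] (min_width=17, slack=5)
Line 4: ['sound', 'or', 'mineral', 'fish'] (min_width=21, slack=1)
Line 5: ['moon', 'garden'] (min_width=11, slack=11)
Total lines: 5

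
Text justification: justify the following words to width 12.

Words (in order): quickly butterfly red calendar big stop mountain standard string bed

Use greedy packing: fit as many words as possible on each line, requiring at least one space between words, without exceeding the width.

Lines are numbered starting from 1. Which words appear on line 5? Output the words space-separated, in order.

Answer: mountain

Derivation:
Line 1: ['quickly'] (min_width=7, slack=5)
Line 2: ['butterfly'] (min_width=9, slack=3)
Line 3: ['red', 'calendar'] (min_width=12, slack=0)
Line 4: ['big', 'stop'] (min_width=8, slack=4)
Line 5: ['mountain'] (min_width=8, slack=4)
Line 6: ['standard'] (min_width=8, slack=4)
Line 7: ['string', 'bed'] (min_width=10, slack=2)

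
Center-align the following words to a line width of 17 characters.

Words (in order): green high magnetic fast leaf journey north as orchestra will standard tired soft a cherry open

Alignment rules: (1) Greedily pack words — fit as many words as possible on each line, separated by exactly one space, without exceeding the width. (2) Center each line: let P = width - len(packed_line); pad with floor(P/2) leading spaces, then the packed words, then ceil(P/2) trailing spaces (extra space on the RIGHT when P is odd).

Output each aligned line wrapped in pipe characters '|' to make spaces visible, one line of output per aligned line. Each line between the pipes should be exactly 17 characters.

Line 1: ['green', 'high'] (min_width=10, slack=7)
Line 2: ['magnetic', 'fast'] (min_width=13, slack=4)
Line 3: ['leaf', 'journey'] (min_width=12, slack=5)
Line 4: ['north', 'as'] (min_width=8, slack=9)
Line 5: ['orchestra', 'will'] (min_width=14, slack=3)
Line 6: ['standard', 'tired'] (min_width=14, slack=3)
Line 7: ['soft', 'a', 'cherry'] (min_width=13, slack=4)
Line 8: ['open'] (min_width=4, slack=13)

Answer: |   green high    |
|  magnetic fast  |
|  leaf journey   |
|    north as     |
| orchestra will  |
| standard tired  |
|  soft a cherry  |
|      open       |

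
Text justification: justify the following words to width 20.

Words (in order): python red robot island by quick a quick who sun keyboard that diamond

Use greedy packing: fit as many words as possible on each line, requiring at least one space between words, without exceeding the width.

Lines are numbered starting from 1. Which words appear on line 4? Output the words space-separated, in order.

Line 1: ['python', 'red', 'robot'] (min_width=16, slack=4)
Line 2: ['island', 'by', 'quick', 'a'] (min_width=17, slack=3)
Line 3: ['quick', 'who', 'sun'] (min_width=13, slack=7)
Line 4: ['keyboard', 'that'] (min_width=13, slack=7)
Line 5: ['diamond'] (min_width=7, slack=13)

Answer: keyboard that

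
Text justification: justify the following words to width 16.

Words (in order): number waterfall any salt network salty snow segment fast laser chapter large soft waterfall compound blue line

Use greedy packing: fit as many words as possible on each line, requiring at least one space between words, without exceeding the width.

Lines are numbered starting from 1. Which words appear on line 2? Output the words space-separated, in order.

Answer: any salt network

Derivation:
Line 1: ['number', 'waterfall'] (min_width=16, slack=0)
Line 2: ['any', 'salt', 'network'] (min_width=16, slack=0)
Line 3: ['salty', 'snow'] (min_width=10, slack=6)
Line 4: ['segment', 'fast'] (min_width=12, slack=4)
Line 5: ['laser', 'chapter'] (min_width=13, slack=3)
Line 6: ['large', 'soft'] (min_width=10, slack=6)
Line 7: ['waterfall'] (min_width=9, slack=7)
Line 8: ['compound', 'blue'] (min_width=13, slack=3)
Line 9: ['line'] (min_width=4, slack=12)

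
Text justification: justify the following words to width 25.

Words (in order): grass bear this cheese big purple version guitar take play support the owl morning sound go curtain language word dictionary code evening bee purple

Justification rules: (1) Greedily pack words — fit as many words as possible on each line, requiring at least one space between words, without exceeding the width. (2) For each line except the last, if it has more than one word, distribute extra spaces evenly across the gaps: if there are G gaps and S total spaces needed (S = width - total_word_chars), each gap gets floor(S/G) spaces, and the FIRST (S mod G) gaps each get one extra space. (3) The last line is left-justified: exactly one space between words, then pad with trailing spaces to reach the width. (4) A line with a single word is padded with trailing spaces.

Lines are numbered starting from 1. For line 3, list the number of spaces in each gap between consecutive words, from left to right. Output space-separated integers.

Answer: 1 1 1 1

Derivation:
Line 1: ['grass', 'bear', 'this', 'cheese'] (min_width=22, slack=3)
Line 2: ['big', 'purple', 'version', 'guitar'] (min_width=25, slack=0)
Line 3: ['take', 'play', 'support', 'the', 'owl'] (min_width=25, slack=0)
Line 4: ['morning', 'sound', 'go', 'curtain'] (min_width=24, slack=1)
Line 5: ['language', 'word', 'dictionary'] (min_width=24, slack=1)
Line 6: ['code', 'evening', 'bee', 'purple'] (min_width=23, slack=2)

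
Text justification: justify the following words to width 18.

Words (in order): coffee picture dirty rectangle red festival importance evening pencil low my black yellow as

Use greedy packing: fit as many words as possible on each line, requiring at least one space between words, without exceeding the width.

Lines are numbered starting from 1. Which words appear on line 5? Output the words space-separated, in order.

Line 1: ['coffee', 'picture'] (min_width=14, slack=4)
Line 2: ['dirty', 'rectangle'] (min_width=15, slack=3)
Line 3: ['red', 'festival'] (min_width=12, slack=6)
Line 4: ['importance', 'evening'] (min_width=18, slack=0)
Line 5: ['pencil', 'low', 'my'] (min_width=13, slack=5)
Line 6: ['black', 'yellow', 'as'] (min_width=15, slack=3)

Answer: pencil low my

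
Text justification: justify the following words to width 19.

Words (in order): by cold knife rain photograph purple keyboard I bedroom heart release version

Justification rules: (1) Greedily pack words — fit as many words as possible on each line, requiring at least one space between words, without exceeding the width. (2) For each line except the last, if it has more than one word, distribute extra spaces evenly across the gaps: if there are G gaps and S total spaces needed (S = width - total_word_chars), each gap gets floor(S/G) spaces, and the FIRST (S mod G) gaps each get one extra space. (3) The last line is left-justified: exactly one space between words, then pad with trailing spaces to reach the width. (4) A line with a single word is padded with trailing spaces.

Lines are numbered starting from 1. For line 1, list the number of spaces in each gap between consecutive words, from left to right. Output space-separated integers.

Line 1: ['by', 'cold', 'knife', 'rain'] (min_width=18, slack=1)
Line 2: ['photograph', 'purple'] (min_width=17, slack=2)
Line 3: ['keyboard', 'I', 'bedroom'] (min_width=18, slack=1)
Line 4: ['heart', 'release'] (min_width=13, slack=6)
Line 5: ['version'] (min_width=7, slack=12)

Answer: 2 1 1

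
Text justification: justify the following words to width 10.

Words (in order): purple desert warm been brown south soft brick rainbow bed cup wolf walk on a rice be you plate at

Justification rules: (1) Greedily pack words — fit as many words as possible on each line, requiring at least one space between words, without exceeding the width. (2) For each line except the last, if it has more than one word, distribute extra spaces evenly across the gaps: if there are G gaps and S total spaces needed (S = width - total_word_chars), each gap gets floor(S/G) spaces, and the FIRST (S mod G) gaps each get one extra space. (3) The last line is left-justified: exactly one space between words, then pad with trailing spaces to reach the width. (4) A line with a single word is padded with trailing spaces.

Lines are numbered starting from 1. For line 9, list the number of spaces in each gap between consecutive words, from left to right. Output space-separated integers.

Answer: 2

Derivation:
Line 1: ['purple'] (min_width=6, slack=4)
Line 2: ['desert'] (min_width=6, slack=4)
Line 3: ['warm', 'been'] (min_width=9, slack=1)
Line 4: ['brown'] (min_width=5, slack=5)
Line 5: ['south', 'soft'] (min_width=10, slack=0)
Line 6: ['brick'] (min_width=5, slack=5)
Line 7: ['rainbow'] (min_width=7, slack=3)
Line 8: ['bed', 'cup'] (min_width=7, slack=3)
Line 9: ['wolf', 'walk'] (min_width=9, slack=1)
Line 10: ['on', 'a', 'rice'] (min_width=9, slack=1)
Line 11: ['be', 'you'] (min_width=6, slack=4)
Line 12: ['plate', 'at'] (min_width=8, slack=2)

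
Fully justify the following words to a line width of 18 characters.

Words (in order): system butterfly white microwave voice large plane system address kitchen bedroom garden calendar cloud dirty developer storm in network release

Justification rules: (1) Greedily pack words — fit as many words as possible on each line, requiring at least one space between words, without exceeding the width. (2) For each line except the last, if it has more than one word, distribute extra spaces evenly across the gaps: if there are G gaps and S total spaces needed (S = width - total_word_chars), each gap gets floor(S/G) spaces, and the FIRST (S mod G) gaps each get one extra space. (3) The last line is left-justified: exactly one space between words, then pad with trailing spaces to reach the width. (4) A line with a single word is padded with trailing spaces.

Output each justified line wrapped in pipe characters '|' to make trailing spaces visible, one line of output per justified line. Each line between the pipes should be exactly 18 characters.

Answer: |system   butterfly|
|white    microwave|
|voice  large plane|
|system     address|
|kitchen    bedroom|
|garden    calendar|
|cloud        dirty|
|developer storm in|
|network release   |

Derivation:
Line 1: ['system', 'butterfly'] (min_width=16, slack=2)
Line 2: ['white', 'microwave'] (min_width=15, slack=3)
Line 3: ['voice', 'large', 'plane'] (min_width=17, slack=1)
Line 4: ['system', 'address'] (min_width=14, slack=4)
Line 5: ['kitchen', 'bedroom'] (min_width=15, slack=3)
Line 6: ['garden', 'calendar'] (min_width=15, slack=3)
Line 7: ['cloud', 'dirty'] (min_width=11, slack=7)
Line 8: ['developer', 'storm', 'in'] (min_width=18, slack=0)
Line 9: ['network', 'release'] (min_width=15, slack=3)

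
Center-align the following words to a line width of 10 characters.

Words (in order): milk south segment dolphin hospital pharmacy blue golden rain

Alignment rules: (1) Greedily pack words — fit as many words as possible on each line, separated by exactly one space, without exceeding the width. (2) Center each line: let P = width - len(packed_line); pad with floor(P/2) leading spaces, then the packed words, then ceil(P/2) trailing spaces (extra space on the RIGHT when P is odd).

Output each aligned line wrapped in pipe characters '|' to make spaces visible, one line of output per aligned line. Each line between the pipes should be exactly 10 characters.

Answer: |milk south|
| segment  |
| dolphin  |
| hospital |
| pharmacy |
|   blue   |
|  golden  |
|   rain   |

Derivation:
Line 1: ['milk', 'south'] (min_width=10, slack=0)
Line 2: ['segment'] (min_width=7, slack=3)
Line 3: ['dolphin'] (min_width=7, slack=3)
Line 4: ['hospital'] (min_width=8, slack=2)
Line 5: ['pharmacy'] (min_width=8, slack=2)
Line 6: ['blue'] (min_width=4, slack=6)
Line 7: ['golden'] (min_width=6, slack=4)
Line 8: ['rain'] (min_width=4, slack=6)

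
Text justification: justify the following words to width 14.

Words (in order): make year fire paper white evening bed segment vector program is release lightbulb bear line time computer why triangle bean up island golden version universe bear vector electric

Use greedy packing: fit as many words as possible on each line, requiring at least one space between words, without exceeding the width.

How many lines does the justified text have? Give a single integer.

Line 1: ['make', 'year', 'fire'] (min_width=14, slack=0)
Line 2: ['paper', 'white'] (min_width=11, slack=3)
Line 3: ['evening', 'bed'] (min_width=11, slack=3)
Line 4: ['segment', 'vector'] (min_width=14, slack=0)
Line 5: ['program', 'is'] (min_width=10, slack=4)
Line 6: ['release'] (min_width=7, slack=7)
Line 7: ['lightbulb', 'bear'] (min_width=14, slack=0)
Line 8: ['line', 'time'] (min_width=9, slack=5)
Line 9: ['computer', 'why'] (min_width=12, slack=2)
Line 10: ['triangle', 'bean'] (min_width=13, slack=1)
Line 11: ['up', 'island'] (min_width=9, slack=5)
Line 12: ['golden', 'version'] (min_width=14, slack=0)
Line 13: ['universe', 'bear'] (min_width=13, slack=1)
Line 14: ['vector'] (min_width=6, slack=8)
Line 15: ['electric'] (min_width=8, slack=6)
Total lines: 15

Answer: 15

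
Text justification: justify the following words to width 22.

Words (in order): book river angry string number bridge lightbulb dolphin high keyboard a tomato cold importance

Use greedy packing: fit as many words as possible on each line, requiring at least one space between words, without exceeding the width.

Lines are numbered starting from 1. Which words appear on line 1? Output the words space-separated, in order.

Line 1: ['book', 'river', 'angry'] (min_width=16, slack=6)
Line 2: ['string', 'number', 'bridge'] (min_width=20, slack=2)
Line 3: ['lightbulb', 'dolphin', 'high'] (min_width=22, slack=0)
Line 4: ['keyboard', 'a', 'tomato', 'cold'] (min_width=22, slack=0)
Line 5: ['importance'] (min_width=10, slack=12)

Answer: book river angry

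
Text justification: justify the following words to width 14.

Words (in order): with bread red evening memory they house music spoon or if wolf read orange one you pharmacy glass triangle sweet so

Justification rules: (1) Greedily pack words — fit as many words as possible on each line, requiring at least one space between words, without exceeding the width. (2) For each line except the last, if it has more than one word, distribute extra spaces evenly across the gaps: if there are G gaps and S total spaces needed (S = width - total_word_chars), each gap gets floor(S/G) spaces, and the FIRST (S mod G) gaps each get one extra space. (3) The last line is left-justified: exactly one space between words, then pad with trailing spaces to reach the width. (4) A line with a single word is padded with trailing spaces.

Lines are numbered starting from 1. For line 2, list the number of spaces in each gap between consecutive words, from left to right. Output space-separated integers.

Answer: 1

Derivation:
Line 1: ['with', 'bread', 'red'] (min_width=14, slack=0)
Line 2: ['evening', 'memory'] (min_width=14, slack=0)
Line 3: ['they', 'house'] (min_width=10, slack=4)
Line 4: ['music', 'spoon', 'or'] (min_width=14, slack=0)
Line 5: ['if', 'wolf', 'read'] (min_width=12, slack=2)
Line 6: ['orange', 'one', 'you'] (min_width=14, slack=0)
Line 7: ['pharmacy', 'glass'] (min_width=14, slack=0)
Line 8: ['triangle', 'sweet'] (min_width=14, slack=0)
Line 9: ['so'] (min_width=2, slack=12)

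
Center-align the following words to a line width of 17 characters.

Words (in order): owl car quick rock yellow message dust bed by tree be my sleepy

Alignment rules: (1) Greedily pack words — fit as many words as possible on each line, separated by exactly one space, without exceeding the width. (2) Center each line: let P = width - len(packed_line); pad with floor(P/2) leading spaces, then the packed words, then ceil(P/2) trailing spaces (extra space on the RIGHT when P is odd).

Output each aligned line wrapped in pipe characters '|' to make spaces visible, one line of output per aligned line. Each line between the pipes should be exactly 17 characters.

Answer: |  owl car quick  |
|   rock yellow   |
|message dust bed |
|  by tree be my  |
|     sleepy      |

Derivation:
Line 1: ['owl', 'car', 'quick'] (min_width=13, slack=4)
Line 2: ['rock', 'yellow'] (min_width=11, slack=6)
Line 3: ['message', 'dust', 'bed'] (min_width=16, slack=1)
Line 4: ['by', 'tree', 'be', 'my'] (min_width=13, slack=4)
Line 5: ['sleepy'] (min_width=6, slack=11)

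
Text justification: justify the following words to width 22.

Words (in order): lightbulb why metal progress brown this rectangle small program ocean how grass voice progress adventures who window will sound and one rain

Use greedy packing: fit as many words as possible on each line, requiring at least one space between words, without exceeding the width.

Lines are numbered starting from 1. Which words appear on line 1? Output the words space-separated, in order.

Answer: lightbulb why metal

Derivation:
Line 1: ['lightbulb', 'why', 'metal'] (min_width=19, slack=3)
Line 2: ['progress', 'brown', 'this'] (min_width=19, slack=3)
Line 3: ['rectangle', 'small'] (min_width=15, slack=7)
Line 4: ['program', 'ocean', 'how'] (min_width=17, slack=5)
Line 5: ['grass', 'voice', 'progress'] (min_width=20, slack=2)
Line 6: ['adventures', 'who', 'window'] (min_width=21, slack=1)
Line 7: ['will', 'sound', 'and', 'one'] (min_width=18, slack=4)
Line 8: ['rain'] (min_width=4, slack=18)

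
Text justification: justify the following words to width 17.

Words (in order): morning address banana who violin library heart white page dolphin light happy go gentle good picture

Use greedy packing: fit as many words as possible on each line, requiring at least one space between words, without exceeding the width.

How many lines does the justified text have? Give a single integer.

Answer: 7

Derivation:
Line 1: ['morning', 'address'] (min_width=15, slack=2)
Line 2: ['banana', 'who', 'violin'] (min_width=17, slack=0)
Line 3: ['library', 'heart'] (min_width=13, slack=4)
Line 4: ['white', 'page'] (min_width=10, slack=7)
Line 5: ['dolphin', 'light'] (min_width=13, slack=4)
Line 6: ['happy', 'go', 'gentle'] (min_width=15, slack=2)
Line 7: ['good', 'picture'] (min_width=12, slack=5)
Total lines: 7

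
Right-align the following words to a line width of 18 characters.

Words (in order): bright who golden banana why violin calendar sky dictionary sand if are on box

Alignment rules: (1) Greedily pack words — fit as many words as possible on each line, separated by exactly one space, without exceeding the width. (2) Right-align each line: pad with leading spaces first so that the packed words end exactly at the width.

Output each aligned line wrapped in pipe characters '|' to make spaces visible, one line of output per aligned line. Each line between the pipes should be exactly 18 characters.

Answer: | bright who golden|
| banana why violin|
|      calendar sky|
|dictionary sand if|
|        are on box|

Derivation:
Line 1: ['bright', 'who', 'golden'] (min_width=17, slack=1)
Line 2: ['banana', 'why', 'violin'] (min_width=17, slack=1)
Line 3: ['calendar', 'sky'] (min_width=12, slack=6)
Line 4: ['dictionary', 'sand', 'if'] (min_width=18, slack=0)
Line 5: ['are', 'on', 'box'] (min_width=10, slack=8)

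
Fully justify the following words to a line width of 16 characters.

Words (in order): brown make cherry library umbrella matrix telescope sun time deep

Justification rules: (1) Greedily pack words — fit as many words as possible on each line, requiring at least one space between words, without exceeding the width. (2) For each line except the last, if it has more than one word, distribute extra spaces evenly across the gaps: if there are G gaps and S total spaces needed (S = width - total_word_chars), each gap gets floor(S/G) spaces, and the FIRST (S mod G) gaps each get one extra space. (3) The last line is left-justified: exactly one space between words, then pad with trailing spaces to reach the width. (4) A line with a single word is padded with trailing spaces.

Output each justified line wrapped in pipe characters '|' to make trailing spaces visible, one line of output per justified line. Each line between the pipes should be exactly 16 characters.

Line 1: ['brown', 'make'] (min_width=10, slack=6)
Line 2: ['cherry', 'library'] (min_width=14, slack=2)
Line 3: ['umbrella', 'matrix'] (min_width=15, slack=1)
Line 4: ['telescope', 'sun'] (min_width=13, slack=3)
Line 5: ['time', 'deep'] (min_width=9, slack=7)

Answer: |brown       make|
|cherry   library|
|umbrella  matrix|
|telescope    sun|
|time deep       |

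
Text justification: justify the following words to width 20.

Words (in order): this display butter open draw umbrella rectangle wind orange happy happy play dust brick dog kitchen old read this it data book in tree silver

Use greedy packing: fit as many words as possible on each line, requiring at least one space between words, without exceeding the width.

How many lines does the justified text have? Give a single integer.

Line 1: ['this', 'display', 'butter'] (min_width=19, slack=1)
Line 2: ['open', 'draw', 'umbrella'] (min_width=18, slack=2)
Line 3: ['rectangle', 'wind'] (min_width=14, slack=6)
Line 4: ['orange', 'happy', 'happy'] (min_width=18, slack=2)
Line 5: ['play', 'dust', 'brick', 'dog'] (min_width=19, slack=1)
Line 6: ['kitchen', 'old', 'read'] (min_width=16, slack=4)
Line 7: ['this', 'it', 'data', 'book', 'in'] (min_width=20, slack=0)
Line 8: ['tree', 'silver'] (min_width=11, slack=9)
Total lines: 8

Answer: 8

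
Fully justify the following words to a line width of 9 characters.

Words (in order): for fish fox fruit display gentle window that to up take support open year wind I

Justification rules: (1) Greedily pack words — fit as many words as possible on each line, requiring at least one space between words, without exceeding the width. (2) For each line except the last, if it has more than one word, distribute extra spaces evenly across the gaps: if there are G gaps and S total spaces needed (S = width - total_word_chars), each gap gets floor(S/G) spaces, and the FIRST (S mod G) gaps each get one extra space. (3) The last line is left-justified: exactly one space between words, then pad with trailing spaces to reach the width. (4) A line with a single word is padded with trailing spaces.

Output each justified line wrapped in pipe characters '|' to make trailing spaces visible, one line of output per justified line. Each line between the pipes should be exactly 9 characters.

Line 1: ['for', 'fish'] (min_width=8, slack=1)
Line 2: ['fox', 'fruit'] (min_width=9, slack=0)
Line 3: ['display'] (min_width=7, slack=2)
Line 4: ['gentle'] (min_width=6, slack=3)
Line 5: ['window'] (min_width=6, slack=3)
Line 6: ['that', 'to'] (min_width=7, slack=2)
Line 7: ['up', 'take'] (min_width=7, slack=2)
Line 8: ['support'] (min_width=7, slack=2)
Line 9: ['open', 'year'] (min_width=9, slack=0)
Line 10: ['wind', 'I'] (min_width=6, slack=3)

Answer: |for  fish|
|fox fruit|
|display  |
|gentle   |
|window   |
|that   to|
|up   take|
|support  |
|open year|
|wind I   |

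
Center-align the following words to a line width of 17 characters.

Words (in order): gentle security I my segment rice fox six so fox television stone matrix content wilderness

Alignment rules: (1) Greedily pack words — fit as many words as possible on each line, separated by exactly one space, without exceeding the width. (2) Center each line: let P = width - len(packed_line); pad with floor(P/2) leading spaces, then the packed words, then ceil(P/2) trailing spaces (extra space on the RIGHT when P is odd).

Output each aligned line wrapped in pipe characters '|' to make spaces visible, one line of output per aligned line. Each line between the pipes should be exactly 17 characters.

Answer: |gentle security I|
| my segment rice |
| fox six so fox  |
|television stone |
| matrix content  |
|   wilderness    |

Derivation:
Line 1: ['gentle', 'security', 'I'] (min_width=17, slack=0)
Line 2: ['my', 'segment', 'rice'] (min_width=15, slack=2)
Line 3: ['fox', 'six', 'so', 'fox'] (min_width=14, slack=3)
Line 4: ['television', 'stone'] (min_width=16, slack=1)
Line 5: ['matrix', 'content'] (min_width=14, slack=3)
Line 6: ['wilderness'] (min_width=10, slack=7)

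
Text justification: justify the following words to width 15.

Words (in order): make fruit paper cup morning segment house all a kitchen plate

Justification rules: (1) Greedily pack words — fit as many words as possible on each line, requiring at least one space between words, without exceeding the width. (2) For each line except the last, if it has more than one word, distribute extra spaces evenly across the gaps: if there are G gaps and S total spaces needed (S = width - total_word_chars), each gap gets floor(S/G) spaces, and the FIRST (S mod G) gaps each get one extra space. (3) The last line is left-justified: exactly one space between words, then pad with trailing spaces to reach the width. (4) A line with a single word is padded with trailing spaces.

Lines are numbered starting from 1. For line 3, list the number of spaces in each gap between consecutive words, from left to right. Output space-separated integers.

Answer: 1

Derivation:
Line 1: ['make', 'fruit'] (min_width=10, slack=5)
Line 2: ['paper', 'cup'] (min_width=9, slack=6)
Line 3: ['morning', 'segment'] (min_width=15, slack=0)
Line 4: ['house', 'all', 'a'] (min_width=11, slack=4)
Line 5: ['kitchen', 'plate'] (min_width=13, slack=2)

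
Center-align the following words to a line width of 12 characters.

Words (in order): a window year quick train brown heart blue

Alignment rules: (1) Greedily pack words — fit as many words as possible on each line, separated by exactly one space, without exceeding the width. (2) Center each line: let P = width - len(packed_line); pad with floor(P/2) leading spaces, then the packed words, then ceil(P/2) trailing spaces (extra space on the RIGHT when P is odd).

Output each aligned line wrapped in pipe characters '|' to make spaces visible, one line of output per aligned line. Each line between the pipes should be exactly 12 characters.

Line 1: ['a', 'window'] (min_width=8, slack=4)
Line 2: ['year', 'quick'] (min_width=10, slack=2)
Line 3: ['train', 'brown'] (min_width=11, slack=1)
Line 4: ['heart', 'blue'] (min_width=10, slack=2)

Answer: |  a window  |
| year quick |
|train brown |
| heart blue |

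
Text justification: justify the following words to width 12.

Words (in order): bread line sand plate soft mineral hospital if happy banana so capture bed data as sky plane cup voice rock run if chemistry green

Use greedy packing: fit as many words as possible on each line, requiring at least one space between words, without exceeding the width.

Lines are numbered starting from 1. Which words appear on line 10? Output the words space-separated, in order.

Line 1: ['bread', 'line'] (min_width=10, slack=2)
Line 2: ['sand', 'plate'] (min_width=10, slack=2)
Line 3: ['soft', 'mineral'] (min_width=12, slack=0)
Line 4: ['hospital', 'if'] (min_width=11, slack=1)
Line 5: ['happy', 'banana'] (min_width=12, slack=0)
Line 6: ['so', 'capture'] (min_width=10, slack=2)
Line 7: ['bed', 'data', 'as'] (min_width=11, slack=1)
Line 8: ['sky', 'plane'] (min_width=9, slack=3)
Line 9: ['cup', 'voice'] (min_width=9, slack=3)
Line 10: ['rock', 'run', 'if'] (min_width=11, slack=1)
Line 11: ['chemistry'] (min_width=9, slack=3)
Line 12: ['green'] (min_width=5, slack=7)

Answer: rock run if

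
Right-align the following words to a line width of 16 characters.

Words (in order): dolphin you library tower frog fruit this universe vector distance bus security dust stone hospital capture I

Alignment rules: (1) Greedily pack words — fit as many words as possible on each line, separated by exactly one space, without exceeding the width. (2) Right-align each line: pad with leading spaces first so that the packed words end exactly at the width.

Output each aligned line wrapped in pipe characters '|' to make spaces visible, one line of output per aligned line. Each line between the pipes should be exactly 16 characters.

Answer: |     dolphin you|
|   library tower|
| frog fruit this|
| universe vector|
|    distance bus|
|   security dust|
|  stone hospital|
|       capture I|

Derivation:
Line 1: ['dolphin', 'you'] (min_width=11, slack=5)
Line 2: ['library', 'tower'] (min_width=13, slack=3)
Line 3: ['frog', 'fruit', 'this'] (min_width=15, slack=1)
Line 4: ['universe', 'vector'] (min_width=15, slack=1)
Line 5: ['distance', 'bus'] (min_width=12, slack=4)
Line 6: ['security', 'dust'] (min_width=13, slack=3)
Line 7: ['stone', 'hospital'] (min_width=14, slack=2)
Line 8: ['capture', 'I'] (min_width=9, slack=7)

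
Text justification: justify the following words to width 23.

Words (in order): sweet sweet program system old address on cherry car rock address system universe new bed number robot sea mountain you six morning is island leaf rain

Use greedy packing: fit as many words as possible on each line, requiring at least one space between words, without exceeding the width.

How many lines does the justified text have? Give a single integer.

Line 1: ['sweet', 'sweet', 'program'] (min_width=19, slack=4)
Line 2: ['system', 'old', 'address', 'on'] (min_width=21, slack=2)
Line 3: ['cherry', 'car', 'rock', 'address'] (min_width=23, slack=0)
Line 4: ['system', 'universe', 'new', 'bed'] (min_width=23, slack=0)
Line 5: ['number', 'robot', 'sea'] (min_width=16, slack=7)
Line 6: ['mountain', 'you', 'six'] (min_width=16, slack=7)
Line 7: ['morning', 'is', 'island', 'leaf'] (min_width=22, slack=1)
Line 8: ['rain'] (min_width=4, slack=19)
Total lines: 8

Answer: 8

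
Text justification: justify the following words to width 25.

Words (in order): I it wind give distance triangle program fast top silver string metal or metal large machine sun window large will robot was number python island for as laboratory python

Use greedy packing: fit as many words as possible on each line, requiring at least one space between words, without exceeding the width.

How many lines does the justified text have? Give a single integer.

Line 1: ['I', 'it', 'wind', 'give', 'distance'] (min_width=23, slack=2)
Line 2: ['triangle', 'program', 'fast', 'top'] (min_width=25, slack=0)
Line 3: ['silver', 'string', 'metal', 'or'] (min_width=22, slack=3)
Line 4: ['metal', 'large', 'machine', 'sun'] (min_width=23, slack=2)
Line 5: ['window', 'large', 'will', 'robot'] (min_width=23, slack=2)
Line 6: ['was', 'number', 'python', 'island'] (min_width=24, slack=1)
Line 7: ['for', 'as', 'laboratory', 'python'] (min_width=24, slack=1)
Total lines: 7

Answer: 7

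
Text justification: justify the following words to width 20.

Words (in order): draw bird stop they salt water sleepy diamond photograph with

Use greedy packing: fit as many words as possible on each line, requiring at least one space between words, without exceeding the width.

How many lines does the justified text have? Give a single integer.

Line 1: ['draw', 'bird', 'stop', 'they'] (min_width=19, slack=1)
Line 2: ['salt', 'water', 'sleepy'] (min_width=17, slack=3)
Line 3: ['diamond', 'photograph'] (min_width=18, slack=2)
Line 4: ['with'] (min_width=4, slack=16)
Total lines: 4

Answer: 4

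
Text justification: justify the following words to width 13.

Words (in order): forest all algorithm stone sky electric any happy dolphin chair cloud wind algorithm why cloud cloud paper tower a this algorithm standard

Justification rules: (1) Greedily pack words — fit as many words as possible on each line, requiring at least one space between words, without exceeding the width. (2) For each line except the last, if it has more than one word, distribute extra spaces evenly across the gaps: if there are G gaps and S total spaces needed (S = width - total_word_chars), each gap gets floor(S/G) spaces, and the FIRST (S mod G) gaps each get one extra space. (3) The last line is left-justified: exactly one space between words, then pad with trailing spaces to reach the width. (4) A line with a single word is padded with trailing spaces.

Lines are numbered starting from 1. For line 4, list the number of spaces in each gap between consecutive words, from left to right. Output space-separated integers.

Line 1: ['forest', 'all'] (min_width=10, slack=3)
Line 2: ['algorithm'] (min_width=9, slack=4)
Line 3: ['stone', 'sky'] (min_width=9, slack=4)
Line 4: ['electric', 'any'] (min_width=12, slack=1)
Line 5: ['happy', 'dolphin'] (min_width=13, slack=0)
Line 6: ['chair', 'cloud'] (min_width=11, slack=2)
Line 7: ['wind'] (min_width=4, slack=9)
Line 8: ['algorithm', 'why'] (min_width=13, slack=0)
Line 9: ['cloud', 'cloud'] (min_width=11, slack=2)
Line 10: ['paper', 'tower', 'a'] (min_width=13, slack=0)
Line 11: ['this'] (min_width=4, slack=9)
Line 12: ['algorithm'] (min_width=9, slack=4)
Line 13: ['standard'] (min_width=8, slack=5)

Answer: 2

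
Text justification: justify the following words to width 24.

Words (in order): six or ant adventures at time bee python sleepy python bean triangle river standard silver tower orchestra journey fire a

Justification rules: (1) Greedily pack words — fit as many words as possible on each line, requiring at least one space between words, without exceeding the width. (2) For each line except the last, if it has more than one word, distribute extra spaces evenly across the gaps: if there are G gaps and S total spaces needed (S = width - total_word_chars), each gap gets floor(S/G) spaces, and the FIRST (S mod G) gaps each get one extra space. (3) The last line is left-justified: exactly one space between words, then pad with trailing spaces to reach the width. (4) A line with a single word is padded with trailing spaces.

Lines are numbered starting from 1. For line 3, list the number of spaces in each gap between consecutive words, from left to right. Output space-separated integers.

Answer: 3 3

Derivation:
Line 1: ['six', 'or', 'ant', 'adventures', 'at'] (min_width=24, slack=0)
Line 2: ['time', 'bee', 'python', 'sleepy'] (min_width=22, slack=2)
Line 3: ['python', 'bean', 'triangle'] (min_width=20, slack=4)
Line 4: ['river', 'standard', 'silver'] (min_width=21, slack=3)
Line 5: ['tower', 'orchestra', 'journey'] (min_width=23, slack=1)
Line 6: ['fire', 'a'] (min_width=6, slack=18)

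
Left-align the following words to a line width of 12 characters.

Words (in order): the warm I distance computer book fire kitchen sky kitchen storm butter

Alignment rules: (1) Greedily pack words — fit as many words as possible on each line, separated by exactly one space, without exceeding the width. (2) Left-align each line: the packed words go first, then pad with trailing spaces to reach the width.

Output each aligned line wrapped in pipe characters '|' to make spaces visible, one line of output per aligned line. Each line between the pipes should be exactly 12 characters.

Answer: |the warm I  |
|distance    |
|computer    |
|book fire   |
|kitchen sky |
|kitchen     |
|storm butter|

Derivation:
Line 1: ['the', 'warm', 'I'] (min_width=10, slack=2)
Line 2: ['distance'] (min_width=8, slack=4)
Line 3: ['computer'] (min_width=8, slack=4)
Line 4: ['book', 'fire'] (min_width=9, slack=3)
Line 5: ['kitchen', 'sky'] (min_width=11, slack=1)
Line 6: ['kitchen'] (min_width=7, slack=5)
Line 7: ['storm', 'butter'] (min_width=12, slack=0)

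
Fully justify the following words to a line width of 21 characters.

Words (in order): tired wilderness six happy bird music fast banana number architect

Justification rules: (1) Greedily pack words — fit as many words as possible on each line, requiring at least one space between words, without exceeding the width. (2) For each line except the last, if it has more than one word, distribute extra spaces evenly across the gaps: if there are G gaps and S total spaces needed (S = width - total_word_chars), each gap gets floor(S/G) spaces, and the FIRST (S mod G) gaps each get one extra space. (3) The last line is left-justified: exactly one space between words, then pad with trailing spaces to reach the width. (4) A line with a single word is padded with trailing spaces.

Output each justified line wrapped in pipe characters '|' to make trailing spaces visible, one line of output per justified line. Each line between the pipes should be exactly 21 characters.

Answer: |tired  wilderness six|
|happy bird music fast|
|banana         number|
|architect            |

Derivation:
Line 1: ['tired', 'wilderness', 'six'] (min_width=20, slack=1)
Line 2: ['happy', 'bird', 'music', 'fast'] (min_width=21, slack=0)
Line 3: ['banana', 'number'] (min_width=13, slack=8)
Line 4: ['architect'] (min_width=9, slack=12)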